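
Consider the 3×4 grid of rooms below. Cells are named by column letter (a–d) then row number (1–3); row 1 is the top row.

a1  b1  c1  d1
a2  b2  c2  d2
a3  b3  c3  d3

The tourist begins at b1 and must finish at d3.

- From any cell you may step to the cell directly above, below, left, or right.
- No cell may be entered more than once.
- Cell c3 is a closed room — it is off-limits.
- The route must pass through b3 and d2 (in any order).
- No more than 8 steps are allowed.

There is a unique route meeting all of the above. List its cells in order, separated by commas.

b1, a1, a2, a3, b3, b2, c2, d2, d3

The 8-move cap with required stops at b3, d2 leaves no slack for detours.
Route from b1: left to a1, 2× down (reaching a3), right to b3, up to b2, 2× right (reaching d2), down to d3 — 8 moves in all.
Check: all required cells visited; 8 ≤ 8 moves.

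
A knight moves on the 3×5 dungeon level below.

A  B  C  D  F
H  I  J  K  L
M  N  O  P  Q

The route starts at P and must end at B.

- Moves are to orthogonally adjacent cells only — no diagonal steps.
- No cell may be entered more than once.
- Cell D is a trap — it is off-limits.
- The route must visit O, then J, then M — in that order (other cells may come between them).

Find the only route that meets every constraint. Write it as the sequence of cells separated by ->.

The waypoints must appear in the order O, J, M, with no cell reused.
Route from P: left 1 to O, up 1 to J, left 1 to I, down 1 to N, left 1 to M, up 2 to A, right 1 to B — 8 moves in all.
Check: order respected (O at step 1, J at step 2, M at step 5).

P -> O -> J -> I -> N -> M -> H -> A -> B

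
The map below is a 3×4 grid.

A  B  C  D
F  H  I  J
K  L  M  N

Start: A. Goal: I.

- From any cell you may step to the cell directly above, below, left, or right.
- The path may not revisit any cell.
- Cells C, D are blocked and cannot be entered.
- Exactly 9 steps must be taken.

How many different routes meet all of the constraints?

1

Need simple routes of exactly 9 moves from A to I (Manhattan distance 3, so 3 moves are spent on a detour and 3 undoing it).
Enumerating: A B H F K L M N J I.
That gives 1 route.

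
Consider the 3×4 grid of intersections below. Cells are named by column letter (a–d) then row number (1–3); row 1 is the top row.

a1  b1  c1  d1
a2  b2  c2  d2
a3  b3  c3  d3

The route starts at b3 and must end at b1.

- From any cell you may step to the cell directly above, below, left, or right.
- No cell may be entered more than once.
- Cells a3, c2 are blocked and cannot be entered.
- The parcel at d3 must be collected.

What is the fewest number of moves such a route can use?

6

Any route passes through d3 somewhere between b3 and b1. Summing Manhattan distances along the two legs (b3 → d3 → b1) gives a lower bound of 2 + 4 = 6 moves.
A route of 6 moves achieves this: b3 → c3 → d3 → d2 → d1 → c1 → b1.
Since 6 matches the lower bound, it is optimal.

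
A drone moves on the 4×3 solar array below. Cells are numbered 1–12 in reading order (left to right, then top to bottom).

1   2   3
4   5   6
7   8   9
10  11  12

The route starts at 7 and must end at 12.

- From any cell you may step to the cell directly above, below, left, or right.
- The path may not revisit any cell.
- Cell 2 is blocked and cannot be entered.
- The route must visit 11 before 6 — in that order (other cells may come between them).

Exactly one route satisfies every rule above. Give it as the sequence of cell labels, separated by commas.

The waypoints must appear in the order 11, 6, with no cell reused.
Route from 7: down to 10, right to 11, 2× up (reaching 5), right to 6, 2× down (reaching 12) — 7 moves in all.
Check: order respected (11 at step 2, 6 at step 5).

7, 10, 11, 8, 5, 6, 9, 12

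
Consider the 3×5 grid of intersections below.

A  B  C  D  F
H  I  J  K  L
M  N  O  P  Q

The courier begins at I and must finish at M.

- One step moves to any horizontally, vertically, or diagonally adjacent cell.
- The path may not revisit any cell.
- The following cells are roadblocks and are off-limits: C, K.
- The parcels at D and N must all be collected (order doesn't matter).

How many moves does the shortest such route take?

7

Any route passes through D and N in some order between I and M. Summing Chebyshev distances along each leg and taking the cheapest ordering (I → D → N → M) gives a lower bound of 2 + 2 + 1 = 5 moves.
The shortest route satisfying every rule uses 7 moves: I → J → D → L → P → O → N → M.
The bound of 5 isn't tight here; checking systematically, no route of length 5 through 6 satisfies every constraint, so 7 is the minimum.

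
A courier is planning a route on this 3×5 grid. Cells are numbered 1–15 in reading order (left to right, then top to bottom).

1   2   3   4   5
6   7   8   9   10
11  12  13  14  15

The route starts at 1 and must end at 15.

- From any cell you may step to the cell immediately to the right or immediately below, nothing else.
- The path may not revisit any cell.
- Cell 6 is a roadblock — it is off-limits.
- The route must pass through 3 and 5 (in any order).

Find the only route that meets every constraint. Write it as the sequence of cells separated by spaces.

1 2 3 4 5 10 15

Moves only go right or down, so the column and row indices never decrease.
Route from 1: right 4 to 5, down 2 to 15 — 6 moves in all.
Check: all required cells visited.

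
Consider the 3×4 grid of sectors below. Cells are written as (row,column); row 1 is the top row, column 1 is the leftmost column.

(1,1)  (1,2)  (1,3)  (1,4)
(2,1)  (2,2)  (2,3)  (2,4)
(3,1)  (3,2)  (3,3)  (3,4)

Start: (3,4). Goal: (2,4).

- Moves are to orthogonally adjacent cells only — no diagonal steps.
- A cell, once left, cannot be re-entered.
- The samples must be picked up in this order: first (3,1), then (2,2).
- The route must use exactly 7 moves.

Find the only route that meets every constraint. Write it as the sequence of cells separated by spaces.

The waypoints must appear in the order (3,1), (2,2), with no cell reused.
Route from (3,4): 3× left (reaching (3,1)), up to (2,1), 3× right (reaching (2,4)) — 7 moves in all.
Check: order respected ((3,1) at step 3, (2,2) at step 5); 7 moves as required.

(3,4) (3,3) (3,2) (3,1) (2,1) (2,2) (2,3) (2,4)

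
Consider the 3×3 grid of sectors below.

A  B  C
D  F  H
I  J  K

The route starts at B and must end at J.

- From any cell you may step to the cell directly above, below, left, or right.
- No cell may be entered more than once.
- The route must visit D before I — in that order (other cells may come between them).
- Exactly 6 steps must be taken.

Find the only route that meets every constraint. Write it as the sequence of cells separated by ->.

The waypoints must appear in the order D, I, with no cell reused.
Route from B: right 1 to C, down 1 to H, left 2 to D, down 1 to I, right 1 to J — 6 moves in all.
Check: order respected (D at step 4, I at step 5); 6 moves as required.

B -> C -> H -> F -> D -> I -> J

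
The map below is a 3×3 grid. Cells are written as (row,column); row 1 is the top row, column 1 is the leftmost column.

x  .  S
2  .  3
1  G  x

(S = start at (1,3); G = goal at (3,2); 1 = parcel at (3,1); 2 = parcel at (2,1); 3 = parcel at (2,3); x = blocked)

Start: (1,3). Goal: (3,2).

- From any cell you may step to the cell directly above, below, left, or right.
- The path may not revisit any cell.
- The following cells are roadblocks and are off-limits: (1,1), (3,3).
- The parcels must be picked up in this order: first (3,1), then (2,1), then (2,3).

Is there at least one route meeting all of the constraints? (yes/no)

no

Ignoring the required order, 1 revisit-free route from (1,3) to (3,2) passes through all of (3,1), (2,1), and (2,3); the waypoint orders that occur are (2,3) → (2,1) → (3,1) (1) — never (3,1) → (2,1) → (2,3).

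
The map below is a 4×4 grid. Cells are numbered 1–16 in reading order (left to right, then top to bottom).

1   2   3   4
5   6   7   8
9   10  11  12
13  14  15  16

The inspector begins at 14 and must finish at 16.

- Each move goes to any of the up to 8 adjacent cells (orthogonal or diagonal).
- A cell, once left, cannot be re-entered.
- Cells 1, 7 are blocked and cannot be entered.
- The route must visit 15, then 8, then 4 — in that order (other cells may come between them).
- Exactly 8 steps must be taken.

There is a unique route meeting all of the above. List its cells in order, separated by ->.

14 -> 15 -> 12 -> 8 -> 4 -> 3 -> 6 -> 11 -> 16

The waypoints must appear in the order 15, 8, 4, with no cell reused.
Route from 14: right 1 to 15, up-right 1 to 12, up 2 to 4, left 1 to 3, down-left 1 to 6, down-right 2 to 16 — 8 moves in all.
Check: order respected (15 at step 1, 8 at step 3, 4 at step 4); 8 moves as required.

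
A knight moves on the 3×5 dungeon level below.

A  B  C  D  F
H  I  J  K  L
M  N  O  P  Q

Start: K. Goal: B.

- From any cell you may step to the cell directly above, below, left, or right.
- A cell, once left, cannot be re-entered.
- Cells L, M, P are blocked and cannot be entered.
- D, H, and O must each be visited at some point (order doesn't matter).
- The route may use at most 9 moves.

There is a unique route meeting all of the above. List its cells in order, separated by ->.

Any route must reach D, H, and O and still end at B within 9 moves, so the order of the required stops is forced.
Route from K: up 1 to D, left 1 to C, down 2 to O, left 1 to N, up 1 to I, left 1 to H, up 1 to A, right 1 to B — 9 moves in all.
Check: all required cells visited; 9 ≤ 9 moves.

K -> D -> C -> J -> O -> N -> I -> H -> A -> B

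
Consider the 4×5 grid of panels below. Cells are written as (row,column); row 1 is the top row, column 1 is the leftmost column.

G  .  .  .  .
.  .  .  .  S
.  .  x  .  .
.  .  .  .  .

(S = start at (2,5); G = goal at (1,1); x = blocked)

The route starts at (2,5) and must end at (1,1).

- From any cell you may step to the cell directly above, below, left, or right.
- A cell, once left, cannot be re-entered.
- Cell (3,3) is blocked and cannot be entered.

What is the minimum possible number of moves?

5

The Manhattan distance from (2,5) to (1,1) is |2−1| + |5−1| = 5, so at least 5 moves are needed.
A route of 5 moves achieves this: (2,5) → (1,5) → (1,4) → (1,3) → (1,2) → (1,1).
Since 5 matches the lower bound, it is optimal.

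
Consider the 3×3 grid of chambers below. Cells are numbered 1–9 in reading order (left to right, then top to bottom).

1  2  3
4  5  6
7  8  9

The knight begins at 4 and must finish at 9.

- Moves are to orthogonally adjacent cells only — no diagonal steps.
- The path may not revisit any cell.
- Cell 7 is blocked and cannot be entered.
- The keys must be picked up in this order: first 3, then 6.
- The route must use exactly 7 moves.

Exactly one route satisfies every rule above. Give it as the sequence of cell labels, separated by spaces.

4 1 2 3 6 5 8 9

The waypoints must appear in the order 3, 6, with no cell reused.
Route from 4: up to 1, 2× right (reaching 3), down to 6, left to 5, down to 8, right to 9 — 7 moves in all.
Check: order respected (3 at step 3, 6 at step 4); 7 moves as required.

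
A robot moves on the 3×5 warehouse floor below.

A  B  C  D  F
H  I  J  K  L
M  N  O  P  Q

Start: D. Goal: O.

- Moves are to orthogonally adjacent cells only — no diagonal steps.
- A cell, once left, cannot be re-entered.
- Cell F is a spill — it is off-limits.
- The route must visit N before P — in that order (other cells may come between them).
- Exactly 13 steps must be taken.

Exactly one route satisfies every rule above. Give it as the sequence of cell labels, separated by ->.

The waypoints must appear in the order N, P, with no cell reused.
Route from D: left 3 to A, down 2 to M, right 1 to N, up 1 to I, right 3 to L, down 1 to Q, left 2 to O — 13 moves in all.
Check: order respected (N at step 6, P at step 12); 13 moves as required.

D -> C -> B -> A -> H -> M -> N -> I -> J -> K -> L -> Q -> P -> O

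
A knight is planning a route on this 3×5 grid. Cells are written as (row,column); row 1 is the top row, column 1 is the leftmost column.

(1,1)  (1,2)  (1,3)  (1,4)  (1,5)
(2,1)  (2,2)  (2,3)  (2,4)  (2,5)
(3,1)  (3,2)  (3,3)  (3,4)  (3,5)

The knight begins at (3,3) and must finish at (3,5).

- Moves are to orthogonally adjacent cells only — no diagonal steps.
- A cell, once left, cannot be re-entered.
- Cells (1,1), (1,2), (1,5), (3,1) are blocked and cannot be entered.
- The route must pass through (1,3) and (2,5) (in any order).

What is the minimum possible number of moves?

6

Any route passes through (1,3) and (2,5) in some order between (3,3) and (3,5). Summing Manhattan distances along each leg and taking the cheapest ordering ((3,3) → (1,3) → (2,5) → (3,5)) gives a lower bound of 2 + 3 + 1 = 6 moves.
A route of 6 moves achieves this: (3,3) → (2,3) → (1,3) → (1,4) → (2,4) → (2,5) → (3,5).
Since 6 matches the lower bound, it is optimal.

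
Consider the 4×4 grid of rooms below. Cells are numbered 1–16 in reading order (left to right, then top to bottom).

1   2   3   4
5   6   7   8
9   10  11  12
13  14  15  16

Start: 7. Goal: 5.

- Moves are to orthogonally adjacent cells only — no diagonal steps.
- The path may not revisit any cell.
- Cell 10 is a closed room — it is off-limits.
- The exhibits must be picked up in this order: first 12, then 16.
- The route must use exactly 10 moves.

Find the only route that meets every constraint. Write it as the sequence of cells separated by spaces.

7 3 4 8 12 16 15 14 13 9 5

The waypoints must appear in the order 12, 16, with no cell reused.
Route from 7: up 1 to 3, right 1 to 4, down 3 to 16, left 3 to 13, up 2 to 5 — 10 moves in all.
Check: order respected (12 at step 4, 16 at step 5); 10 moves as required.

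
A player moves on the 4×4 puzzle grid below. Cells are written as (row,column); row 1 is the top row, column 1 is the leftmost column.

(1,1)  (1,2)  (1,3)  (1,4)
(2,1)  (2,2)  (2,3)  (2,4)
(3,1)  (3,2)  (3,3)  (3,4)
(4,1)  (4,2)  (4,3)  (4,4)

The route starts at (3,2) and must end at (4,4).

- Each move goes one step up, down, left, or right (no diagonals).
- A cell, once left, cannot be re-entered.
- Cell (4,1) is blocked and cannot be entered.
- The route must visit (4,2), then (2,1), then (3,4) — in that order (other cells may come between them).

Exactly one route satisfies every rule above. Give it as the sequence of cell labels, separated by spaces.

The waypoints must appear in the order (4,2), (2,1), (3,4), with no cell reused.
Route from (3,2): down to (4,2), right to (4,3), 2× up (reaching (2,3)), 2× left (reaching (2,1)), up to (1,1), 3× right (reaching (1,4)), 3× down (reaching (4,4)) — 13 moves in all.
Check: order respected ((4,2) at step 1, (2,1) at step 6, (3,4) at step 12).

(3,2) (4,2) (4,3) (3,3) (2,3) (2,2) (2,1) (1,1) (1,2) (1,3) (1,4) (2,4) (3,4) (4,4)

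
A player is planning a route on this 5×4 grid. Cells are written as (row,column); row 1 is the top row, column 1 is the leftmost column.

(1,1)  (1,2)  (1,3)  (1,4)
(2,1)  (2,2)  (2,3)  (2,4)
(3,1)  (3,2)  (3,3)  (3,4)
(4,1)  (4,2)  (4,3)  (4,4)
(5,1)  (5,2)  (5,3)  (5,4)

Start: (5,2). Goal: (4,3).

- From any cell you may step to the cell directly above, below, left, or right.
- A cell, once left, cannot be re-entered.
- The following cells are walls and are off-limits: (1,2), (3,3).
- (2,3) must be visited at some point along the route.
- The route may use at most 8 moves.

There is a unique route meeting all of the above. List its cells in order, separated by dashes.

(5,2) - (4,2) - (3,2) - (2,2) - (2,3) - (2,4) - (3,4) - (4,4) - (4,3)

The budget equals the shortest possible length, so every move has to be on a shortest route through the required cells.
Route from (5,2): up 3 to (2,2), right 2 to (2,4), down 2 to (4,4), left 1 to (4,3) — 8 moves in all.
Check: all required cells visited; 8 ≤ 8 moves.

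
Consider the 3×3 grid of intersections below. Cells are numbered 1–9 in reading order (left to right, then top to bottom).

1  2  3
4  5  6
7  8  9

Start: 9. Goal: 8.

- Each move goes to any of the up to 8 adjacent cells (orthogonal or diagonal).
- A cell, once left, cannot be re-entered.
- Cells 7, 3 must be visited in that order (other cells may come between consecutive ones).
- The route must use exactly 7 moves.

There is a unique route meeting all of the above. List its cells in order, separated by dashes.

9 - 5 - 7 - 4 - 2 - 3 - 6 - 8

The waypoints must appear in the order 7, 3, with no cell reused.
Route from 9: up-left 1 to 5, down-left 1 to 7, up 1 to 4, up-right 1 to 2, right 1 to 3, down 1 to 6, down-left 1 to 8 — 7 moves in all.
Check: order respected (7 at step 2, 3 at step 5); 7 moves as required.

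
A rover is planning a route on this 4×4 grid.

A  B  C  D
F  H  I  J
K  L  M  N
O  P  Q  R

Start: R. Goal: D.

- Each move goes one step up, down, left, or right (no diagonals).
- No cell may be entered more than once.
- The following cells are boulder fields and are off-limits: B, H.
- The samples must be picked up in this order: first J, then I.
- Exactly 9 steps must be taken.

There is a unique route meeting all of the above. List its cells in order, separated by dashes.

The waypoints must appear in the order J, I, with no cell reused.
Route from R: 2× left (reaching P), up to L, 2× right (reaching N), up to J, left to I, up to C, right to D — 9 moves in all.
Check: order respected (J at step 6, I at step 7); 9 moves as required.

R - Q - P - L - M - N - J - I - C - D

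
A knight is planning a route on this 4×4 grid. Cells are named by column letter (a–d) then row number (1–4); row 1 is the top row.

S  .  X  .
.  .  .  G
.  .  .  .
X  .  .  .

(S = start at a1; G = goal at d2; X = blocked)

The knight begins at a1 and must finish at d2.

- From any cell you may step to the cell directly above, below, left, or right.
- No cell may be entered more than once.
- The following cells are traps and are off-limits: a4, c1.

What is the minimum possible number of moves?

The Manhattan distance from a1 to d2 is |1−2| + |1−4| = 4, so at least 4 moves are needed.
A route of 4 moves achieves this: a1 → a2 → b2 → c2 → d2.
Since 4 matches the lower bound, it is optimal.

4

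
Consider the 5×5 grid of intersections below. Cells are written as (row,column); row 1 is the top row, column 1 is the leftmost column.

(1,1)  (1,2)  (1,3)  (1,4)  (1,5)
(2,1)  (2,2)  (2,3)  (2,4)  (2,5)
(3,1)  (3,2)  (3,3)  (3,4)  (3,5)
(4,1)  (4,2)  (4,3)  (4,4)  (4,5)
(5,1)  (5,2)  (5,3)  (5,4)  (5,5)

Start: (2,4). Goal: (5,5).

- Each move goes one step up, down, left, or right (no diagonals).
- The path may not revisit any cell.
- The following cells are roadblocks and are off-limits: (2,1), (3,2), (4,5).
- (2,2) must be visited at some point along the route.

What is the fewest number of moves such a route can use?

10

Any route passes through (2,2) somewhere between (2,4) and (5,5). Summing Manhattan distances along the two legs ((2,4) → (2,2) → (5,5)) gives a lower bound of 2 + 6 = 8 moves.
The shortest route satisfying every rule uses 10 moves: (2,4) → (1,4) → (1,3) → (1,2) → (2,2) → (2,3) → (3,3) → (4,3) → (5,3) → (5,4) → (5,5).
The no-revisit rule (legs can't share cells) pushes the minimum above the 8-move bound; an exhaustive check rules out every length from 8 to 9, leaving 10 as the minimum.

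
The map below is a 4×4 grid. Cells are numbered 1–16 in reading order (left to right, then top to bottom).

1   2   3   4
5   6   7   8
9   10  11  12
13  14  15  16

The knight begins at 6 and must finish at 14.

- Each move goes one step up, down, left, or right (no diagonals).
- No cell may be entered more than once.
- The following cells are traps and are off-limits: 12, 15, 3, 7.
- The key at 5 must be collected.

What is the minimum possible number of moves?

4

Any route passes through 5 somewhere between 6 and 14. Summing Manhattan distances along the two legs (6 → 5 → 14) gives a lower bound of 1 + 3 = 4 moves.
A route of 4 moves achieves this: 6 → 5 → 9 → 13 → 14.
Since 4 matches the lower bound, it is optimal.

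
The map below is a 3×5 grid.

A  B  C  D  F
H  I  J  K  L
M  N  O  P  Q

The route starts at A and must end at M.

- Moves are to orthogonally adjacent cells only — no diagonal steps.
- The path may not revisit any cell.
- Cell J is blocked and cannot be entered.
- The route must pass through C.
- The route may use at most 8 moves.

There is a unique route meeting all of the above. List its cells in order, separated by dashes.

A - B - C - D - K - P - O - N - M

The 8-move cap with required stops at C leaves no slack for detours.
Route from A: 3× right (reaching D), 2× down (reaching P), 3× left (reaching M) — 8 moves in all.
Check: all required cells visited; 8 ≤ 8 moves.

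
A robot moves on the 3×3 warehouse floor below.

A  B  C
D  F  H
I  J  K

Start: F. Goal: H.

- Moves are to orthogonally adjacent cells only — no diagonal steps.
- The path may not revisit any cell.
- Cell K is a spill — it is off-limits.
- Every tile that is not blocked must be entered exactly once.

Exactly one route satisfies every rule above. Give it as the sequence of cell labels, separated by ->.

F -> J -> I -> D -> A -> B -> C -> H

Need to visit all 8 open cells exactly once, starting at F and ending at H.
Cell I has only two open neighbours (D and J), so the path must pass straight through it: one of those is the cell it's entered from and the other is where it exits.
Route from F: down to J, left to I, 2× up (reaching A), 2× right (reaching C), down to H — 7 moves in all.
Check: all 8 open cells covered.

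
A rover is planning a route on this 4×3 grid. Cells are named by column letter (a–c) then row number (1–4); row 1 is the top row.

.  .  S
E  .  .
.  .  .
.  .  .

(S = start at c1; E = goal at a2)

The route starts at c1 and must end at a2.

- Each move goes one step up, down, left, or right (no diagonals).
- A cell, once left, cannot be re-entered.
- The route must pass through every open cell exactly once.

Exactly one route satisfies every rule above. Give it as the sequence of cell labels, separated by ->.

c1 -> c2 -> c3 -> c4 -> b4 -> a4 -> a3 -> b3 -> b2 -> b1 -> a1 -> a2

Need to visit all 12 open cells exactly once, starting at c1 and ending at a2.
Route from c1: 3× down (reaching c4), 2× left (reaching a4), up to a3, right to b3, 2× up (reaching b1), left to a1, down to a2 — 11 moves in all.
Check: all 12 open cells covered.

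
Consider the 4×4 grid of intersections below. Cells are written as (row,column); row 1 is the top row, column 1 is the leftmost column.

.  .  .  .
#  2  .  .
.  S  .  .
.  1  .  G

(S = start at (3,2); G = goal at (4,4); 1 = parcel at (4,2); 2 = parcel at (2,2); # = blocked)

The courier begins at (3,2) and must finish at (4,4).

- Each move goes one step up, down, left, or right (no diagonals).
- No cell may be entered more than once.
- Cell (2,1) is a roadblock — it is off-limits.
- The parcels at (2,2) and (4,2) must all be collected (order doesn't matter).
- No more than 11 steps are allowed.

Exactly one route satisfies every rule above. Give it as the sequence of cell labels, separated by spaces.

(3,2) (4,2) (4,3) (3,3) (2,3) (2,2) (1,2) (1,3) (1,4) (2,4) (3,4) (4,4)

The budget equals the shortest possible length, so every move has to be on a shortest route through the required cells.
Route from (3,2): down to (4,2), right to (4,3), 2× up (reaching (2,3)), left to (2,2), up to (1,2), 2× right (reaching (1,4)), 3× down (reaching (4,4)) — 11 moves in all.
Check: all required cells visited; 11 ≤ 11 moves.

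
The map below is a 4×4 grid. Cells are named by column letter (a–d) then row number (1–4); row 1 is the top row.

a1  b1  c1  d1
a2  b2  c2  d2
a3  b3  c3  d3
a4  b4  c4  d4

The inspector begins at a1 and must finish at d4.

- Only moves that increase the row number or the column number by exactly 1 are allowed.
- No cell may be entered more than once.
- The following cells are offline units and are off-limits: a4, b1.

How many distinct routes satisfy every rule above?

A right/down-only route from a1 to d4 makes exactly 3 down-moves and 3 right-moves in some order.
With no other constraints that would be C(6,3) = 20 routes.
Subtract routes through each blocked cell (inclusion–exclusion for overlaps): − through b1: 10 − through a4: 1 → 9.
That gives 9 routes.

9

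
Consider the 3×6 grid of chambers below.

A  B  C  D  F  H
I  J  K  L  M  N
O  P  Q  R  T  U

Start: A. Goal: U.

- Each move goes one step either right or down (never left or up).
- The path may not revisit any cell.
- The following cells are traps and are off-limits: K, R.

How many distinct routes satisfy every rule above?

A right/down-only route from A to U makes exactly 2 down-moves and 5 right-moves in some order.
With no other constraints that would be C(7,2) = 21 routes.
Subtract routes through each blocked cell (inclusion–exclusion for overlaps): − through K: 12 − through R: 10 + through K&R: 6 → 5.
That gives 5 routes.

5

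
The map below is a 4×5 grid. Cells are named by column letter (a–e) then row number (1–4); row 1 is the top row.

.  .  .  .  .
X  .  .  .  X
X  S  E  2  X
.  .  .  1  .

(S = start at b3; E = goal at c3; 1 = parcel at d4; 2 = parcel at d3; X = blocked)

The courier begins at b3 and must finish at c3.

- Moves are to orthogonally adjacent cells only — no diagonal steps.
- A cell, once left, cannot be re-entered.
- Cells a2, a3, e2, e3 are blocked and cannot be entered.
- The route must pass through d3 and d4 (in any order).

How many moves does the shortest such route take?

5

Any route passes through d3 and d4 in some order between b3 and c3. Summing Manhattan distances along each leg and taking the cheapest ordering (b3 → d4 → d3 → c3) gives a lower bound of 3 + 1 + 1 = 5 moves.
A route of 5 moves achieves this: b3 → b4 → c4 → d4 → d3 → c3.
Since 5 matches the lower bound, it is optimal.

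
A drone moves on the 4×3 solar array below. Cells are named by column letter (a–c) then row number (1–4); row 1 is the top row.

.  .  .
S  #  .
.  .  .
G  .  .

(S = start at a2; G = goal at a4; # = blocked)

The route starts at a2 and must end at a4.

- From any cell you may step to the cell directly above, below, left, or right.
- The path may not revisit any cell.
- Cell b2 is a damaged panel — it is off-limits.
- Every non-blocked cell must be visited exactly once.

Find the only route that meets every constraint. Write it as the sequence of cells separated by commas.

Need to visit all 11 open cells exactly once, starting at a2 and ending at a4.
Cell a1 has only two open neighbours (a2 and b1), so the path must pass straight through it: one of those is the cell it's entered from and the other is where it exits.
Route from a2: up 1 to a1, right 2 to c1, down 3 to c4, left 1 to b4, up 1 to b3, left 1 to a3, down 1 to a4 — 10 moves in all.
Check: all 11 open cells covered.

a2, a1, b1, c1, c2, c3, c4, b4, b3, a3, a4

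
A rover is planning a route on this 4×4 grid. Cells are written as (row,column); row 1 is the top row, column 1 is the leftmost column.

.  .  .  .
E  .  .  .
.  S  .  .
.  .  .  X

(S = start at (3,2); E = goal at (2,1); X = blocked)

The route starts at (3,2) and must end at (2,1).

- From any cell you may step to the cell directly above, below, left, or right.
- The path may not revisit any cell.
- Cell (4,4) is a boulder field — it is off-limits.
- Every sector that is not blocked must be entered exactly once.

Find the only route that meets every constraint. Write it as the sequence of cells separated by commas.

Need to visit all 15 open cells exactly once, starting at (3,2) and ending at (2,1).
Cell (3,4) has only two open neighbours ((2,4) and (3,3)), so the path must pass straight through it: one of those is the cell it's entered from and the other is where it exits.
Route from (3,2): left 1 to (3,1), down 1 to (4,1), right 2 to (4,3), up 1 to (3,3), right 1 to (3,4), up 2 to (1,4), left 1 to (1,3), down 1 to (2,3), left 1 to (2,2), up 1 to (1,2), left 1 to (1,1), down 1 to (2,1) — 14 moves in all.
Check: all 15 open cells covered.

(3,2), (3,1), (4,1), (4,2), (4,3), (3,3), (3,4), (2,4), (1,4), (1,3), (2,3), (2,2), (1,2), (1,1), (2,1)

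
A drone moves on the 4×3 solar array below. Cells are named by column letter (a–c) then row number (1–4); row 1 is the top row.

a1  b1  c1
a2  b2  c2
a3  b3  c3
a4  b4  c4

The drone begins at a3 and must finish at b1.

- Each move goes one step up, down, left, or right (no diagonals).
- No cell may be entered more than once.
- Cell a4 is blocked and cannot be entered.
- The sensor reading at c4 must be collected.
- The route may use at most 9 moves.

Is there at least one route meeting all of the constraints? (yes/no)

yes

One route that works: a3 → b3 → b4 → c4 → c3 → c2 → c1 → b1.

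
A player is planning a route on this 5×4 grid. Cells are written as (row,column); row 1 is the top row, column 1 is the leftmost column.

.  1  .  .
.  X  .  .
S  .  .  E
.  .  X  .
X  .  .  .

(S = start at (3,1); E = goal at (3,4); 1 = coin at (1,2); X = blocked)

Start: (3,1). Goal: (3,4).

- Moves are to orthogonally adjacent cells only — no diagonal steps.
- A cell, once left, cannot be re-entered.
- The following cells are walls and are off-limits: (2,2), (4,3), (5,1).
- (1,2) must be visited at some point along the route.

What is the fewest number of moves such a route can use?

7

Any route passes through (1,2) somewhere between (3,1) and (3,4). Summing Manhattan distances along the two legs ((3,1) → (1,2) → (3,4)) gives a lower bound of 3 + 4 = 7 moves.
A route of 7 moves achieves this: (3,1) → (2,1) → (1,1) → (1,2) → (1,3) → (2,3) → (3,3) → (3,4).
Since 7 matches the lower bound, it is optimal.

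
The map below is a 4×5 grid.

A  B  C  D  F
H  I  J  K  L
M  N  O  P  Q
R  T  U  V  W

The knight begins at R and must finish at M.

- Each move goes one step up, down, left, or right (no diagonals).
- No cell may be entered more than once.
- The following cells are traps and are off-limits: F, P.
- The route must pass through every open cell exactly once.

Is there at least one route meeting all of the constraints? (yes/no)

One route that works: R → T → N → I → J → O → U → V → W → Q → L → K → D → C → B → A → H → M.

yes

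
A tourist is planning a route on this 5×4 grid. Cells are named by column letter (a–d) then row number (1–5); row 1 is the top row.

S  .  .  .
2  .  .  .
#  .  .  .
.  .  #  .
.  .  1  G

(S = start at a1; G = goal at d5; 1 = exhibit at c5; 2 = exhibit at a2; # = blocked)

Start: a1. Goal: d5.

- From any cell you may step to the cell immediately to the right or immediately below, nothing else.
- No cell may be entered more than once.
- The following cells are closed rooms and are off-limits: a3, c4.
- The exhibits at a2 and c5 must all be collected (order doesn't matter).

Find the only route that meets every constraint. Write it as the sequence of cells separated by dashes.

a1 - a2 - b2 - b3 - b4 - b5 - c5 - d5

Moves only go right or down, so the column and row indices never decrease.
Route from a1: down to a2, right to b2, 3× down (reaching b5), 2× right (reaching d5) — 7 moves in all.
Check: all required cells visited.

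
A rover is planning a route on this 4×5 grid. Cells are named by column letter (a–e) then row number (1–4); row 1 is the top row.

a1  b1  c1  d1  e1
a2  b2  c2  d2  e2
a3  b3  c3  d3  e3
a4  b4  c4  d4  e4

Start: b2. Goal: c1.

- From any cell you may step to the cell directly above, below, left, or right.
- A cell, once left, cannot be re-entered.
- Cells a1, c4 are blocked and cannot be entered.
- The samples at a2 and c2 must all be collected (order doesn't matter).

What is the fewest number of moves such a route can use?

6

Any route passes through a2 and c2 in some order between b2 and c1. Summing Manhattan distances along each leg and taking the cheapest ordering (b2 → a2 → c2 → c1) gives a lower bound of 1 + 2 + 1 = 4 moves.
The shortest route satisfying every rule uses 6 moves: b2 → a2 → a3 → b3 → c3 → c2 → c1.
The no-revisit rule (legs can't share cells) pushes the minimum above the 4-move bound; an exhaustive check rules out every length from 4 to 5, leaving 6 as the minimum.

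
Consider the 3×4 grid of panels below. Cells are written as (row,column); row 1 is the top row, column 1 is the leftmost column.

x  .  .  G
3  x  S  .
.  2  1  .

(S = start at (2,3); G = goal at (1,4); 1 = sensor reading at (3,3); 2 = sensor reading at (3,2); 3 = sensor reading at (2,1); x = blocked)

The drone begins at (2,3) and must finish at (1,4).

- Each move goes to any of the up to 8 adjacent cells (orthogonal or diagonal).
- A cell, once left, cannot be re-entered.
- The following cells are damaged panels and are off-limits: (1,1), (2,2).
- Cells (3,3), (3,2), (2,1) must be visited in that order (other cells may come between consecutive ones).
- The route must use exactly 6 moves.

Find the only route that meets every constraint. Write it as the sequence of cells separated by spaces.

The waypoints must appear in the order (3,3), (3,2), (2,1), with no cell reused.
Route from (2,3): down to (3,3), left to (3,2), up-left to (2,1), up-right to (1,2), 2× right (reaching (1,4)) — 6 moves in all.
Check: order respected (1 at step 1, 2 at step 2, 3 at step 3); 6 moves as required.

(2,3) (3,3) (3,2) (2,1) (1,2) (1,3) (1,4)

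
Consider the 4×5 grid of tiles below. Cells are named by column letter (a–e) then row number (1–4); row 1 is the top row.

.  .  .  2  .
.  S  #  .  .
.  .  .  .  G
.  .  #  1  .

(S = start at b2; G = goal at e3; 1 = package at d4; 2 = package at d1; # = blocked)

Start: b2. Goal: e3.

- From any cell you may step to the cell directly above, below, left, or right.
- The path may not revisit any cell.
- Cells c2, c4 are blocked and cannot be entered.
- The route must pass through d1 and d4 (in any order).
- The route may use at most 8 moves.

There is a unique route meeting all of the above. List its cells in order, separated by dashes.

b2 - b1 - c1 - d1 - d2 - d3 - d4 - e4 - e3

The budget equals the shortest possible length, so every move has to be on a shortest route through the required cells.
Route from b2: up to b1, 2× right (reaching d1), 3× down (reaching d4), right to e4, up to e3 — 8 moves in all.
Check: all required cells visited; 8 ≤ 8 moves.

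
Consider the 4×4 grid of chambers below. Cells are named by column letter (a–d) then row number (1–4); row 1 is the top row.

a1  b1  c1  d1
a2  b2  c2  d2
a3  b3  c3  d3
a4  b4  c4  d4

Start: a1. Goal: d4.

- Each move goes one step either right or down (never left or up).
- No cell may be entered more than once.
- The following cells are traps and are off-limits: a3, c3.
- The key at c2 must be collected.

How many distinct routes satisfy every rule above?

A right/down-only route from a1 to d4 makes exactly 3 down-moves and 3 right-moves in some order.
With no other constraints that would be C(6,3) = 20 routes.
Split at c2 and multiply the segment counts (each segment already excludes blocked cells): a1→c2: 3; c2→d4: 1; product = 3.
That gives 3 routes.

3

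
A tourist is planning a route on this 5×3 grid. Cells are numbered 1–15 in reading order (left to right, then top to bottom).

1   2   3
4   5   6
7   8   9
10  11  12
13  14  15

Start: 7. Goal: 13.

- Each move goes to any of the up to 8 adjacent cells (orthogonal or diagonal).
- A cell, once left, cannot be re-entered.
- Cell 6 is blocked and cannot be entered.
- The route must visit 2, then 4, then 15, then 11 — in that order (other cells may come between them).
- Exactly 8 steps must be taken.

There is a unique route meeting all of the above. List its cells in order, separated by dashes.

The waypoints must appear in the order 2, 4, 15, 11, with no cell reused.
Route from 7: up-right 1 to 5, up 1 to 2, down-left 1 to 4, down-right 2 to 12, down 1 to 15, up-left 1 to 11, down-left 1 to 13 — 8 moves in all.
Check: order respected (2 at step 2, 4 at step 3, 15 at step 6, 11 at step 7); 8 moves as required.

7 - 5 - 2 - 4 - 8 - 12 - 15 - 11 - 13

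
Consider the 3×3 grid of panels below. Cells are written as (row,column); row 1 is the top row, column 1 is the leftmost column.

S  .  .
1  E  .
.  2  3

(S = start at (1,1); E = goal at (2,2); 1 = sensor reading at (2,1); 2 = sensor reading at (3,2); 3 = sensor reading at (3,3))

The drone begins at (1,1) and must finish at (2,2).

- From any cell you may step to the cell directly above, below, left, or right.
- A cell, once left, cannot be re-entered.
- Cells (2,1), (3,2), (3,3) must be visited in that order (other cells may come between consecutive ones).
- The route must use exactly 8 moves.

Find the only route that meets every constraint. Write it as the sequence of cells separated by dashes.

The waypoints must appear in the order (2,1), (3,2), (3,3), with no cell reused.
Route from (1,1): 2× down (reaching (3,1)), 2× right (reaching (3,3)), 2× up (reaching (1,3)), left to (1,2), down to (2,2) — 8 moves in all.
Check: order respected (1 at step 1, 2 at step 3, 3 at step 4); 8 moves as required.

(1,1) - (2,1) - (3,1) - (3,2) - (3,3) - (2,3) - (1,3) - (1,2) - (2,2)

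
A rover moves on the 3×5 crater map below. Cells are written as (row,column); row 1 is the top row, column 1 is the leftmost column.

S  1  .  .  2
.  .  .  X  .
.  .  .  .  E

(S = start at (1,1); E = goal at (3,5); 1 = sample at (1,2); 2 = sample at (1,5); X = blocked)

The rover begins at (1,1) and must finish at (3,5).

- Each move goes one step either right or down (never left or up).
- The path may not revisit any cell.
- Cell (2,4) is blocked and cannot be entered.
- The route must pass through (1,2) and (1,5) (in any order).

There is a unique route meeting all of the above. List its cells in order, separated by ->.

Moves only go right or down, so the column and row indices never decrease.
Route from (1,1): 4× right (reaching (1,5)), 2× down (reaching (3,5)) — 6 moves in all.
Check: all required cells visited.

(1,1) -> (1,2) -> (1,3) -> (1,4) -> (1,5) -> (2,5) -> (3,5)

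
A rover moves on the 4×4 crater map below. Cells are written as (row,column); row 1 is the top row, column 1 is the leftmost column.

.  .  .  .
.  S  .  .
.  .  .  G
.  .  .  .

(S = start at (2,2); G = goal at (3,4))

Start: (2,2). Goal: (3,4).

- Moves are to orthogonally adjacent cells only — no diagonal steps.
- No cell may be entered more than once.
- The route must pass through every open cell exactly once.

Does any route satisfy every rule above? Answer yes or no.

yes

One route that works: (2,2) → (3,2) → (4,2) → (4,1) → (3,1) → (2,1) → (1,1) → (1,2) → (1,3) → (1,4) → (2,4) → (2,3) → (3,3) → (4,3) → (4,4) → (3,4).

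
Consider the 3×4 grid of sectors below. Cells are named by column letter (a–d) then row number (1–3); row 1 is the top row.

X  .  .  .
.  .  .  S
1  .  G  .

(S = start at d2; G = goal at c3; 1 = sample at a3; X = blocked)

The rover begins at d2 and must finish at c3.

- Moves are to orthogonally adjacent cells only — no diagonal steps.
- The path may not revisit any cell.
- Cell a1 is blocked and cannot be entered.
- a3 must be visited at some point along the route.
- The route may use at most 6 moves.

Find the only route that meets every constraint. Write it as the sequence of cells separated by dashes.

d2 - c2 - b2 - a2 - a3 - b3 - c3

Any route must reach a3 and still end at c3 within 6 moves, so the order of the required stops is forced.
Route from d2: 3× left (reaching a2), down to a3, 2× right (reaching c3) — 6 moves in all.
Check: all required cells visited; 6 ≤ 6 moves.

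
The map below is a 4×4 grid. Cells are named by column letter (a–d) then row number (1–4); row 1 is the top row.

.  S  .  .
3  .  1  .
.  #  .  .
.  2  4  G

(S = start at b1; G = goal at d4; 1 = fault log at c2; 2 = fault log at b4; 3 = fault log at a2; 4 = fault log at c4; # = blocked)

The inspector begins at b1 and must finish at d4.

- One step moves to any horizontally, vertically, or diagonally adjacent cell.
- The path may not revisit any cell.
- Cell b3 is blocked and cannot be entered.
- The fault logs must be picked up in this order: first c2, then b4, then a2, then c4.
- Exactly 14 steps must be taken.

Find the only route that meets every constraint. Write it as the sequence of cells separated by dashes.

The waypoints must appear in the order c2, b4, a2, c4, with no cell reused.
Route from b1: down-right 1 to c2, down 1 to c3, down-left 1 to b4, left 1 to a4, up 3 to a1, down-right 1 to b2, up-right 1 to c1, right 1 to d1, down 2 to d3, down-left 1 to c4, right 1 to d4 — 14 moves in all.
Check: order respected (1 at step 1, 2 at step 3, 3 at step 6, 4 at step 13); 14 moves as required.

b1 - c2 - c3 - b4 - a4 - a3 - a2 - a1 - b2 - c1 - d1 - d2 - d3 - c4 - d4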